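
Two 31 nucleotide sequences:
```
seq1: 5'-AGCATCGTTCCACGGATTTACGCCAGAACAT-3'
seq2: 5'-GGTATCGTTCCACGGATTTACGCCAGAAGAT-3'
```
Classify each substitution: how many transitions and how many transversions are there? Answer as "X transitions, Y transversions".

2 transitions, 1 transversion

Mismatches (1-based):
position 1: A→G (purine→purine, transition)
position 3: C→T (pyrimidine→pyrimidine, transition)
position 29: C→G (pyrimidine→purine, transversion)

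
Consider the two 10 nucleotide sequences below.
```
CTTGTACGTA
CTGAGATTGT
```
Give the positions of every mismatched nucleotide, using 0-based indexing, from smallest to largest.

Scanning 0-based: 2: T/G; 3: G/A; 4: T/G; 6: C/T; 7: G/T; 8: T/G; 9: A/T.

2, 3, 4, 6, 7, 8, 9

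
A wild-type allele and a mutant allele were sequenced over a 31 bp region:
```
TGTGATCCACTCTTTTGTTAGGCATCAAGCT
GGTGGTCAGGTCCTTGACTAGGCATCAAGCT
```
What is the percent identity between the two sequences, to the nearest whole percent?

71%

9 positions differ (1, 5, 8, 9, 10, 13, 16, 17, 18), so 22 of 31 match: 22/31 = 70.97%.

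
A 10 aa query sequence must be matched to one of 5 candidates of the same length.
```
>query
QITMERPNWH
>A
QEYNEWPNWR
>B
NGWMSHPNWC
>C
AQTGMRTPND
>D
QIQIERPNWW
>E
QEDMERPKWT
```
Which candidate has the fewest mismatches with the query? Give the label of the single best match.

Hamming distances to query — A: 5; B: 6; C: 8; D: 3; E: 4.
Smallest is D with 3 mismatches.

D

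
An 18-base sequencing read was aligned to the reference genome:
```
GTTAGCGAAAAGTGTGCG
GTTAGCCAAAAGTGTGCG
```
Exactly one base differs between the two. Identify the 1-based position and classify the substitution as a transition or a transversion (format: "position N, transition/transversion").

position 7, transversion

The sequences differ only at position 7: G→C (purine→pyrimidine), a transversion.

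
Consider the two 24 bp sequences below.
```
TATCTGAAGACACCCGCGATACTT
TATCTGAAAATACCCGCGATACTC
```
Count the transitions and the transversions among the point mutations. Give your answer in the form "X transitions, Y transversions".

3 transitions, 0 transversions

Transitions (purine↔purine or pyrimidine↔pyrimidine): 9 G→A, 11 C→T, 24 T→C.
Transversions (purine↔pyrimidine): none.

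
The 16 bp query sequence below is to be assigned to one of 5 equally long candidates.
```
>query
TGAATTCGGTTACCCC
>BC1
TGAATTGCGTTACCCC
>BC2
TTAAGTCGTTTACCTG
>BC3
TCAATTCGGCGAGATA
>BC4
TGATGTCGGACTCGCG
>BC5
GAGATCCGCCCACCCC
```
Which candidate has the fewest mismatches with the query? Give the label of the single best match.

Hamming distances to query — BC1: 2; BC2: 5; BC3: 7; BC4: 7; BC5: 7.
Smallest is BC1 with 2 mismatches.

BC1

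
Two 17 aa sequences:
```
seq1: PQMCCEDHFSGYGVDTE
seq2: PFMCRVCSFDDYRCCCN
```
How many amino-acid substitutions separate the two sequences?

12

Comparing position by position, 12 positions differ: 2 (Q/F), 5 (C/R), 6 (E/V), 7 (D/C), 8 (H/S), 10 (S/D), 11 (G/D), 13 (G/R), 14 (V/C), 15 (D/C), 16 (T/C), 17 (E/N).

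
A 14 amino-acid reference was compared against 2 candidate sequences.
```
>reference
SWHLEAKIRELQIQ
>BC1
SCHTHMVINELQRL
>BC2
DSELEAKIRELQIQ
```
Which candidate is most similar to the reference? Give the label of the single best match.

BC2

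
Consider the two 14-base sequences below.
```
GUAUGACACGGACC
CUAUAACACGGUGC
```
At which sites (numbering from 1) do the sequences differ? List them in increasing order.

Scanning 1-based: 1: G/C; 5: G/A; 12: A/U; 13: C/G.

1, 5, 12, 13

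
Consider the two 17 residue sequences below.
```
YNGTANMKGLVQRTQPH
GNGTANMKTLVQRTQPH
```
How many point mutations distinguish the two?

2

The sequences differ at positions 1, 9 (1-based) — 2 in total.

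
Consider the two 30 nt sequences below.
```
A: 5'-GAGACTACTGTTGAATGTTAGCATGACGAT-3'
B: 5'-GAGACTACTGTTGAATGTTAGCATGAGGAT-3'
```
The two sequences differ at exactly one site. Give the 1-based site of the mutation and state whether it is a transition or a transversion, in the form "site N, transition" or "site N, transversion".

site 27, transversion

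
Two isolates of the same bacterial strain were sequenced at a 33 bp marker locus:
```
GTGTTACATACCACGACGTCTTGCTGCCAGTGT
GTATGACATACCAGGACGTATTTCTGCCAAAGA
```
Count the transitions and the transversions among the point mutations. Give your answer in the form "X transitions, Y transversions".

2 transitions, 6 transversions

Mismatches (1-based):
site 3: G→A (purine→purine, transition)
site 5: T→G (pyrimidine→purine, transversion)
site 14: C→G (pyrimidine→purine, transversion)
site 20: C→A (pyrimidine→purine, transversion)
site 23: G→T (purine→pyrimidine, transversion)
site 30: G→A (purine→purine, transition)
site 31: T→A (pyrimidine→purine, transversion)
site 33: T→A (pyrimidine→purine, transversion)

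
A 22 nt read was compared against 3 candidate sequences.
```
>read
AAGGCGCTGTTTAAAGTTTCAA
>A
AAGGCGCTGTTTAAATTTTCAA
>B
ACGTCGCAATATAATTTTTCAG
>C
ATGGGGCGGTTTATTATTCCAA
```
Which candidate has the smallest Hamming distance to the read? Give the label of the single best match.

A differs at 1 position; B differs at 8 positions; C differs at 7 positions. The closest is A.

A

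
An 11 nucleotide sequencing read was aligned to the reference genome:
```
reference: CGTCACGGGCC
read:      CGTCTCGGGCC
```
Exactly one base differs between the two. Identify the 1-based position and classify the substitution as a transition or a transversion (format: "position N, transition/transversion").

Position 5 changes A→T. A is a purine and T is a pyrimidine, so this is a transversion.

position 5, transversion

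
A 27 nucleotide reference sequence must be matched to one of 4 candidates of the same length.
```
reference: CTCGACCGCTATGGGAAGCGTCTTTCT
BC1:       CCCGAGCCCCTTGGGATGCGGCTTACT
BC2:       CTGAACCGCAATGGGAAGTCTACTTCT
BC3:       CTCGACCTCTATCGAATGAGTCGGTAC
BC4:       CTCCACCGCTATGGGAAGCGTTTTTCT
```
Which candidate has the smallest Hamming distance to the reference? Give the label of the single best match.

Hamming distances to reference — BC1: 8; BC2: 7; BC3: 9; BC4: 2.
Smallest is BC4 with 2 mismatches.

BC4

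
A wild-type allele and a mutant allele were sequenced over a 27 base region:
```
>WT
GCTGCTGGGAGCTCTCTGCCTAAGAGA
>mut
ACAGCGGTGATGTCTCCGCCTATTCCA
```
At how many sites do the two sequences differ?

11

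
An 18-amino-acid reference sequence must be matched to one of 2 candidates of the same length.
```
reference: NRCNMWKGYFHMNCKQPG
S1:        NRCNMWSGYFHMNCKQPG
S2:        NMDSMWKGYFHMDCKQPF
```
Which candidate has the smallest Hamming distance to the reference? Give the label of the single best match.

Hamming distances to reference — S1: 1; S2: 5.
Smallest is S1 with 1 mismatch.

S1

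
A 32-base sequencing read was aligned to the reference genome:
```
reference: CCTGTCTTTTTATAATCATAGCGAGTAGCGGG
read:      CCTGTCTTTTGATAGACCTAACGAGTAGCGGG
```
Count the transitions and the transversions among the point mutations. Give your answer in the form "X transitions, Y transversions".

2 transitions, 3 transversions

Mismatches (1-based):
position 11: T→G (pyrimidine→purine, transversion)
position 15: A→G (purine→purine, transition)
position 16: T→A (pyrimidine→purine, transversion)
position 18: A→C (purine→pyrimidine, transversion)
position 21: G→A (purine→purine, transition)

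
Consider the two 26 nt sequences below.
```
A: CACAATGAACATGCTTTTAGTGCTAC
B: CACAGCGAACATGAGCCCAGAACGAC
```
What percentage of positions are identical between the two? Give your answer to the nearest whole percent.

62%

10 positions differ (5, 6, 14, 15, 16, 17, 18, 21, 22, 24), so 16 of 26 match: 16/26 = 61.54%.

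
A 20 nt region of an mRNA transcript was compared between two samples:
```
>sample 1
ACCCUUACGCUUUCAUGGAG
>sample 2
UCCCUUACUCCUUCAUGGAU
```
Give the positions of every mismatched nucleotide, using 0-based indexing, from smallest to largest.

Differences at position 0 (A→U), position 8 (G→U), position 10 (U→C), position 19 (G→U).

0, 8, 10, 19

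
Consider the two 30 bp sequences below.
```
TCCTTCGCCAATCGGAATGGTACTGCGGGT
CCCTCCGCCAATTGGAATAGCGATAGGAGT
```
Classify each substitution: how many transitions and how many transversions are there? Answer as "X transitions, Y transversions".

8 transitions, 2 transversions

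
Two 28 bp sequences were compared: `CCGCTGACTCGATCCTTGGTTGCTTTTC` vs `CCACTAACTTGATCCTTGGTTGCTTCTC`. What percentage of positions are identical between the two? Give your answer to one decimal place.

85.7%

Mismatches at positions 3, 6, 10, 26 (1-based): 4 of 28.
Identical positions: 24/28 = 85.71% → 85.7%.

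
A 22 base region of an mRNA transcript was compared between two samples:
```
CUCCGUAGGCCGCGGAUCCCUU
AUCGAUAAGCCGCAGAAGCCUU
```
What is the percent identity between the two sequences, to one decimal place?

68.2%

7 positions differ (1, 4, 5, 8, 14, 17, 18), so 15 of 22 match: 15/22 = 68.18%.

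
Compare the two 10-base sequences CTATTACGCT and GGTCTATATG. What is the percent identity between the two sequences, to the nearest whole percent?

20%

8 positions differ (1, 2, 3, 4, 7, 8, 9, 10), so 2 of 10 match: 2/10 = 20%.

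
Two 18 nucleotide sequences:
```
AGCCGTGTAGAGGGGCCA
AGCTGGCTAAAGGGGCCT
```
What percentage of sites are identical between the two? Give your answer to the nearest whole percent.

72%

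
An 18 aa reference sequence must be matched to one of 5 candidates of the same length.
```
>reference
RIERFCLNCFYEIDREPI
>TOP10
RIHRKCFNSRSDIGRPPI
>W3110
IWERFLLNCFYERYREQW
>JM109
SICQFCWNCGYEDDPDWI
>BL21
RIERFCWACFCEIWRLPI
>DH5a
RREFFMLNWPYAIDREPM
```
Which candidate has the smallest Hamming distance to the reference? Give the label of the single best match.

Hamming distances to reference — TOP10: 9; W3110: 7; JM109: 9; BL21: 5; DH5a: 7.
Smallest is BL21 with 5 mismatches.

BL21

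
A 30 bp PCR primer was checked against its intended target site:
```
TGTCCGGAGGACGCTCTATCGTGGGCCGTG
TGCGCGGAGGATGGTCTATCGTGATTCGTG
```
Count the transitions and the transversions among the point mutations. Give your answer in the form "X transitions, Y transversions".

Transitions (purine↔purine or pyrimidine↔pyrimidine): 3 T→C, 12 C→T, 24 G→A, 26 C→T.
Transversions (purine↔pyrimidine): 4 C→G, 14 C→G, 25 G→T.

4 transitions, 3 transversions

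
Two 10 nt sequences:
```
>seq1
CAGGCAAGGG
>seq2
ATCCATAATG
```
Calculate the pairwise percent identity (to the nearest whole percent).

Mismatches at positions 1, 2, 3, 4, 5, 6, 8, 9 (1-based): 8 of 10.
Identical positions: 2/10 = 20% → 20%.

20%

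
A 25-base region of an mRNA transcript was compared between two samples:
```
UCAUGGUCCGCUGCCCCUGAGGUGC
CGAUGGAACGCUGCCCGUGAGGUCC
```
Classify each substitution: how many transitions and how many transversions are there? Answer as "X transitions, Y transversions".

Mismatches (1-based):
base 1: U→C (pyrimidine→pyrimidine, transition)
base 2: C→G (pyrimidine→purine, transversion)
base 7: U→A (pyrimidine→purine, transversion)
base 8: C→A (pyrimidine→purine, transversion)
base 17: C→G (pyrimidine→purine, transversion)
base 24: G→C (purine→pyrimidine, transversion)

1 transition, 5 transversions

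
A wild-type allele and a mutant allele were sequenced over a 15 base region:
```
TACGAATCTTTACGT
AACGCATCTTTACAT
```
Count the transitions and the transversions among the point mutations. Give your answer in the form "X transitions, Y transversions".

Mismatches (1-based):
base 1: T→A (pyrimidine→purine, transversion)
base 5: A→C (purine→pyrimidine, transversion)
base 14: G→A (purine→purine, transition)

1 transition, 2 transversions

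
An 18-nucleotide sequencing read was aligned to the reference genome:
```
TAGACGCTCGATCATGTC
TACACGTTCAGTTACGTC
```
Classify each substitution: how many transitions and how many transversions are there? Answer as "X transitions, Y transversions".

5 transitions, 1 transversion

Transitions (purine↔purine or pyrimidine↔pyrimidine): 7 C→T, 10 G→A, 11 A→G, 13 C→T, 15 T→C.
Transversions (purine↔pyrimidine): 3 G→C.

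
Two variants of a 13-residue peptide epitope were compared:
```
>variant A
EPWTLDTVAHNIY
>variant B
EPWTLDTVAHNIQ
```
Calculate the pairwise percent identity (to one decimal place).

1 position differs (13), so 12 of 13 match: 12/13 = 92.31%.

92.3%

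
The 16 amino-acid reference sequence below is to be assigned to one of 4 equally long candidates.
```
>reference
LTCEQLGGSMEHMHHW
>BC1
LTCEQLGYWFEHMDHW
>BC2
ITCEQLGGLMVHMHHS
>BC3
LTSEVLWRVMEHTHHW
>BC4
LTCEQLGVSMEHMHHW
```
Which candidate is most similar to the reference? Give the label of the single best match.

BC1 differs at 4 positions; BC2 differs at 4 positions; BC3 differs at 6 positions; BC4 differs at 1 position. The closest is BC4.

BC4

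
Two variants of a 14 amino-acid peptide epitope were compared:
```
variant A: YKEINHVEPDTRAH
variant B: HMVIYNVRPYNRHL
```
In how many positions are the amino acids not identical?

10

The sequences differ at positions 1, 2, 3, 5, 6, 8, 10, 11, 13, 14 (1-based) — 10 in total.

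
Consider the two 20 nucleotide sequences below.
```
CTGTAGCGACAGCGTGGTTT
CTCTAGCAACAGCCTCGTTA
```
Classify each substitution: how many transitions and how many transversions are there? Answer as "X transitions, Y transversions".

1 transition, 4 transversions

Transitions (purine↔purine or pyrimidine↔pyrimidine): 8 G→A.
Transversions (purine↔pyrimidine): 3 G→C, 14 G→C, 16 G→C, 20 T→A.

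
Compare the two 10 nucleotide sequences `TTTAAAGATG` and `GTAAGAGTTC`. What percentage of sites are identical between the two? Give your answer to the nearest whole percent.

50%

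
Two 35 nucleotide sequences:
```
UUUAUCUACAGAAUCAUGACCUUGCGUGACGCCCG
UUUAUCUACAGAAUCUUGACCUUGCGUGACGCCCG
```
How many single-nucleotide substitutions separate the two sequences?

Mismatches (1-based): site 16: A→U.

1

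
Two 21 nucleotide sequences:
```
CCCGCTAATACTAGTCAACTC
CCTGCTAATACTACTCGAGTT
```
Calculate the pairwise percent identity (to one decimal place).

5 positions differ (3, 14, 17, 19, 21), so 16 of 21 match: 16/21 = 76.19%.

76.2%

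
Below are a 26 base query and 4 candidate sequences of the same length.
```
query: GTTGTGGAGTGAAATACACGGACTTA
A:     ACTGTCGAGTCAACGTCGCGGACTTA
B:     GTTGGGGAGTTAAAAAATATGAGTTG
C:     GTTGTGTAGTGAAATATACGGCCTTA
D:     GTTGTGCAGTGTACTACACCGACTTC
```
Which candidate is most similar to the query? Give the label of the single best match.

A differs at 8 sites; B differs at 9 sites; C differs at 3 sites; D differs at 5 sites. The closest is C.

C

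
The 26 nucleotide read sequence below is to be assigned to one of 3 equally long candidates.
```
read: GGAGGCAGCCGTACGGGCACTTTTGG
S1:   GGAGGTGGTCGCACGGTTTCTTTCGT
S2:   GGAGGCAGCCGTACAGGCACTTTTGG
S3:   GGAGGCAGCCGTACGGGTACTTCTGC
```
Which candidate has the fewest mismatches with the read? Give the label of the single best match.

S2

S1 differs at 9 positions; S2 differs at 1 position; S3 differs at 3 positions. The closest is S2.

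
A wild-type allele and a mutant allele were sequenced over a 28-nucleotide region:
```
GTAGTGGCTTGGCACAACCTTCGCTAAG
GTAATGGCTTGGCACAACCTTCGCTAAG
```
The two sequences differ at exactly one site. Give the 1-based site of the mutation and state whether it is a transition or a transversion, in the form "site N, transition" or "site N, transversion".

site 4, transition

The sequences differ only at site 4: G→A (purine→purine), a transition.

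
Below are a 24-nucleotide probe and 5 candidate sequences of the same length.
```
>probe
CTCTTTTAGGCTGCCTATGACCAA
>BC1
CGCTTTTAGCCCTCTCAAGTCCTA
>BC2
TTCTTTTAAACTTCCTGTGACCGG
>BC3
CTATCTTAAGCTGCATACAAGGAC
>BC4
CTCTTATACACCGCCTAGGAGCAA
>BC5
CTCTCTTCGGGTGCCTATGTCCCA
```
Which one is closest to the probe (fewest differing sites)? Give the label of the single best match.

BC5

BC1 differs at 9 sites; BC2 differs at 7 sites; BC3 differs at 9 sites; BC4 differs at 6 sites; BC5 differs at 5 sites. The closest is BC5.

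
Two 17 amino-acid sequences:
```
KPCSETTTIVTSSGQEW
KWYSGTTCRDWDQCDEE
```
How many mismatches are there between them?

12

Comparing position by position, 12 residues differ: 2 (P/W), 3 (C/Y), 5 (E/G), 8 (T/C), 9 (I/R), 10 (V/D), 11 (T/W), 12 (S/D), 13 (S/Q), 14 (G/C), 15 (Q/D), 17 (W/E).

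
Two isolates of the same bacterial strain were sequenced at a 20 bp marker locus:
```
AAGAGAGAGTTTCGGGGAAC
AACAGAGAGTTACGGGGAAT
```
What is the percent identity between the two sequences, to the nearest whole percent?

85%

3 positions differ (3, 12, 20), so 17 of 20 match: 17/20 = 85%.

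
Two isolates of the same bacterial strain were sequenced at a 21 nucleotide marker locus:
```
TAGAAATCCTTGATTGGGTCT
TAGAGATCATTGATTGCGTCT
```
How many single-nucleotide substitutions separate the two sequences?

Comparing position by position, 3 sites differ: 5 (A/G), 9 (C/A), 17 (G/C).

3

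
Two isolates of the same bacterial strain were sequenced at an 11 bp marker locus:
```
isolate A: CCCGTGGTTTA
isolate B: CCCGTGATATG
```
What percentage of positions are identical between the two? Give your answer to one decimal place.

72.7%

Mismatches at positions 7, 9, 11 (1-based): 3 of 11.
Identical positions: 8/11 = 72.73% → 72.7%.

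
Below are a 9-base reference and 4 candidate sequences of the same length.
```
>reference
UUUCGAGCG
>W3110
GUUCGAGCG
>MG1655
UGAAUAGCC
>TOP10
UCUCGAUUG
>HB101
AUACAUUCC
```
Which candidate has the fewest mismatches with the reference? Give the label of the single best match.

W3110 differs at 1 base; MG1655 differs at 5 bases; TOP10 differs at 3 bases; HB101 differs at 6 bases. The closest is W3110.

W3110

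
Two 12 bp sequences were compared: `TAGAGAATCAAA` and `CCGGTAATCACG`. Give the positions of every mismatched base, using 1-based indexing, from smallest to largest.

Differences at position 1 (T→C), position 2 (A→C), position 4 (A→G), position 5 (G→T), position 11 (A→C), position 12 (A→G).

1, 2, 4, 5, 11, 12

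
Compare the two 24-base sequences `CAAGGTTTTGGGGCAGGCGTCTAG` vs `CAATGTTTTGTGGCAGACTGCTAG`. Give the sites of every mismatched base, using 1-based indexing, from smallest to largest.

4, 11, 17, 19, 20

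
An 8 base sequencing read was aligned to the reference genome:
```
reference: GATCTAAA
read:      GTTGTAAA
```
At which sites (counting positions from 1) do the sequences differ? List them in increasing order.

2, 4

Scanning 1-based: 2: A/T; 4: C/G.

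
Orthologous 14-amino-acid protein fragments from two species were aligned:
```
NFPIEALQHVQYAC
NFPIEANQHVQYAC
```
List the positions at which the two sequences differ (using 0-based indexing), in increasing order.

Differences at position 6 (L→N).

6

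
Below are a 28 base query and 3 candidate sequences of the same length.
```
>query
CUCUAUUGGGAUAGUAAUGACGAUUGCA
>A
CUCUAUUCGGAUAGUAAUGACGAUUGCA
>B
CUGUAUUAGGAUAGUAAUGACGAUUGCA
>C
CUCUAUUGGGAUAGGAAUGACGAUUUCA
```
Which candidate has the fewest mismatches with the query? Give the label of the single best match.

A differs at 1 base; B differs at 2 bases; C differs at 2 bases. The closest is A.

A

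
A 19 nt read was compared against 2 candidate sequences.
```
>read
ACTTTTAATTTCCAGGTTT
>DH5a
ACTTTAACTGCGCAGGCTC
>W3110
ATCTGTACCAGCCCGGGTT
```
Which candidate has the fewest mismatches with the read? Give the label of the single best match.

DH5a

Hamming distances to read — DH5a: 7; W3110: 9.
Smallest is DH5a with 7 mismatches.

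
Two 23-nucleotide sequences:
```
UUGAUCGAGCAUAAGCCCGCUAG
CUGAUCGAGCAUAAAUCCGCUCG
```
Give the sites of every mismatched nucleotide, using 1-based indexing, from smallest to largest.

Differences at site 1 (U→C), site 15 (G→A), site 16 (C→U), site 22 (A→C).

1, 15, 16, 22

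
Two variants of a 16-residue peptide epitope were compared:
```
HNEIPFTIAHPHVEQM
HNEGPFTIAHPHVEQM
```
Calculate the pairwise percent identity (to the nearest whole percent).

Mismatch at position 4 (1-based): 1 of 16.
Identical positions: 15/16 = 93.75% → 94%.

94%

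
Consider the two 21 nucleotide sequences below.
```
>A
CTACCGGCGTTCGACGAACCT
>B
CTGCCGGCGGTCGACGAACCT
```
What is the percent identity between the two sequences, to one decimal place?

Mismatches at positions 3, 10 (1-based): 2 of 21.
Identical positions: 19/21 = 90.48% → 90.5%.

90.5%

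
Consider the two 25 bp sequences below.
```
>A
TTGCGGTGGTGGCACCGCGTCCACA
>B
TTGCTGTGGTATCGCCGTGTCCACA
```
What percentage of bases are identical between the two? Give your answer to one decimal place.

Mismatches at positions 5, 11, 12, 14, 18 (1-based): 5 of 25.
Identical positions: 20/25 = 80% → 80.0%.

80.0%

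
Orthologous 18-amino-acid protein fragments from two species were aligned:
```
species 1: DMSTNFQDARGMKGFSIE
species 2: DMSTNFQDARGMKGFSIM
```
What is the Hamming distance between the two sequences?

Comparing position by position, 1 residue differs: 18 (E/M).

1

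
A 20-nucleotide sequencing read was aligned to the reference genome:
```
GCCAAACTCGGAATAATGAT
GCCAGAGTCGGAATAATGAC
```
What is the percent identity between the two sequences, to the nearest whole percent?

3 positions differ (5, 7, 20), so 17 of 20 match: 17/20 = 85%.

85%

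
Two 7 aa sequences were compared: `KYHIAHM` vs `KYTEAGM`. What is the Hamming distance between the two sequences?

3

The sequences differ at positions 3, 4, 6 (1-based) — 3 in total.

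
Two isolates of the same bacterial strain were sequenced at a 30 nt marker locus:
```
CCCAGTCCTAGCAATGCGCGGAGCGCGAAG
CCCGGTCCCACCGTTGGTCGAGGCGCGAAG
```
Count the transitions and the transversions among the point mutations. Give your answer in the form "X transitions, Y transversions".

Transitions (purine↔purine or pyrimidine↔pyrimidine): 4 A→G, 9 T→C, 13 A→G, 21 G→A, 22 A→G.
Transversions (purine↔pyrimidine): 11 G→C, 14 A→T, 17 C→G, 18 G→T.

5 transitions, 4 transversions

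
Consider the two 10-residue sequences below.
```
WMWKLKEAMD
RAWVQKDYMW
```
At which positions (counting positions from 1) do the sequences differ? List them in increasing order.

1, 2, 4, 5, 7, 8, 10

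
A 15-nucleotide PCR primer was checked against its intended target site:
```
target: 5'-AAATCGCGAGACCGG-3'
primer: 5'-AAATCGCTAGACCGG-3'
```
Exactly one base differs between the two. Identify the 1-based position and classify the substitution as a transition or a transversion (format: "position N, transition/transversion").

position 8, transversion

Position 8 changes G→T. G is a purine and T is a pyrimidine, so this is a transversion.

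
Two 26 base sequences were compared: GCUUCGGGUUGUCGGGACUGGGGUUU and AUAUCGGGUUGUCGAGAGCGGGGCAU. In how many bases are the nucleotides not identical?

8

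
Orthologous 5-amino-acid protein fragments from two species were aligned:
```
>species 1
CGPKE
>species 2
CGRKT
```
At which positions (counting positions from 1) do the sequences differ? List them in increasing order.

Differences at position 3 (P→R), position 5 (E→T).

3, 5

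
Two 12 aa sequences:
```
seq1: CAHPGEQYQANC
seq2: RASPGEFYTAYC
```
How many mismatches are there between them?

5

The sequences differ at residues 1, 3, 7, 9, 11 (1-based) — 5 in total.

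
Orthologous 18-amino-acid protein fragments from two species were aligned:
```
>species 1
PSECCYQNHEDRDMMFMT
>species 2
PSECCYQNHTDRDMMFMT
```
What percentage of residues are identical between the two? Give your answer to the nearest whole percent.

Mismatch at position 10 (1-based): 1 of 18.
Identical positions: 17/18 = 94.44% → 94%.

94%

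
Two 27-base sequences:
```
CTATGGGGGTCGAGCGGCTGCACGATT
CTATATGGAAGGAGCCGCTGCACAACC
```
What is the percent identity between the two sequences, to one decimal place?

9 positions differ (5, 6, 9, 10, 11, 16, 24, 26, 27), so 18 of 27 match: 18/27 = 66.67%.

66.7%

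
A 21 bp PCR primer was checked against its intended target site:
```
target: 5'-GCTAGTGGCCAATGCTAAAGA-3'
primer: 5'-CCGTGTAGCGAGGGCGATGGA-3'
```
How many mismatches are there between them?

10

Comparing position by position, 10 sites differ: 1 (G/C), 3 (T/G), 4 (A/T), 7 (G/A), 10 (C/G), 12 (A/G), 13 (T/G), 16 (T/G), 18 (A/T), 19 (A/G).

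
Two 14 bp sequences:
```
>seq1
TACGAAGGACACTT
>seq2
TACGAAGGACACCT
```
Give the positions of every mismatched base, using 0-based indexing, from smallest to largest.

12

Differences at position 12 (T→C).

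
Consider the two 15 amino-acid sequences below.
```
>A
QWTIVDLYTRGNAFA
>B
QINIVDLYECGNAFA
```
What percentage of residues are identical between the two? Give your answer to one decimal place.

Mismatches at positions 2, 3, 9, 10 (1-based): 4 of 15.
Identical positions: 11/15 = 73.33% → 73.3%.

73.3%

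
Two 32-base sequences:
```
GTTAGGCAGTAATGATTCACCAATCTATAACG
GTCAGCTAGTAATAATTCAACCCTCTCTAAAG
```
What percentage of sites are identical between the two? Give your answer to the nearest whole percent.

9 positions differ (3, 6, 7, 14, 20, 22, 23, 27, 31), so 23 of 32 match: 23/32 = 71.88%.

72%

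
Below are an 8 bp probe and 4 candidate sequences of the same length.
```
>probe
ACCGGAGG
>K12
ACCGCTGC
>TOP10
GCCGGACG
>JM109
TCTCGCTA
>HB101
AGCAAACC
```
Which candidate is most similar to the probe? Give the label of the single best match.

TOP10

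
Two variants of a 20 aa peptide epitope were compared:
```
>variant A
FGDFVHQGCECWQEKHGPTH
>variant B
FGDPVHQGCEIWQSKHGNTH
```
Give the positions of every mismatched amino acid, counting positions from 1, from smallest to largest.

4, 11, 14, 18

Differences at position 4 (F→P), position 11 (C→I), position 14 (E→S), position 18 (P→N).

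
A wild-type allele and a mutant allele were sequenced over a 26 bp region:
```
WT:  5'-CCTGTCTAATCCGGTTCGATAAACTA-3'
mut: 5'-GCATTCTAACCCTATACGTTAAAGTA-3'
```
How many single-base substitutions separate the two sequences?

The sequences differ at bases 1, 3, 4, 10, 13, 14, 16, 19, 24 (1-based) — 9 in total.

9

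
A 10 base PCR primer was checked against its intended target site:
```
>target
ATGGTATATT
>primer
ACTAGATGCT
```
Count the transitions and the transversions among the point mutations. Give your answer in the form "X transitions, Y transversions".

4 transitions, 2 transversions

Mismatches (1-based):
base 2: T→C (pyrimidine→pyrimidine, transition)
base 3: G→T (purine→pyrimidine, transversion)
base 4: G→A (purine→purine, transition)
base 5: T→G (pyrimidine→purine, transversion)
base 8: A→G (purine→purine, transition)
base 9: T→C (pyrimidine→pyrimidine, transition)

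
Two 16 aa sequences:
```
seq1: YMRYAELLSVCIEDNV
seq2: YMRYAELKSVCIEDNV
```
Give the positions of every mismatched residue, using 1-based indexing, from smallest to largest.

Differences at position 8 (L→K).

8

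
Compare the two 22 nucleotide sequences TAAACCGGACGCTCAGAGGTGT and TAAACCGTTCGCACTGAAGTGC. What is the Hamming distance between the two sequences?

Mismatches (1-based): site 8: G→T; site 9: A→T; site 13: T→A; site 15: A→T; site 18: G→A; site 22: T→C.

6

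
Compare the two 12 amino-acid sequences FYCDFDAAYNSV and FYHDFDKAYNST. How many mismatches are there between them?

3

Mismatches (1-based): position 3: C→H; position 7: A→K; position 12: V→T.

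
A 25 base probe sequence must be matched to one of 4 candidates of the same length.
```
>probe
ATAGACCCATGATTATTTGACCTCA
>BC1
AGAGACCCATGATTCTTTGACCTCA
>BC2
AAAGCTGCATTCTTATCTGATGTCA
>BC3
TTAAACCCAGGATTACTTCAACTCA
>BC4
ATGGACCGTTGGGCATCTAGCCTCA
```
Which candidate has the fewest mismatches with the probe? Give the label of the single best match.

BC1

Hamming distances to probe — BC1: 2; BC2: 9; BC3: 6; BC4: 9.
Smallest is BC1 with 2 mismatches.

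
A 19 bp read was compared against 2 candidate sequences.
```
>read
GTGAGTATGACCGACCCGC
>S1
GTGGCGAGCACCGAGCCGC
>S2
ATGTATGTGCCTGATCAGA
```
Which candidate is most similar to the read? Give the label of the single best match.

S1 differs at 6 sites; S2 differs at 9 sites. The closest is S1.

S1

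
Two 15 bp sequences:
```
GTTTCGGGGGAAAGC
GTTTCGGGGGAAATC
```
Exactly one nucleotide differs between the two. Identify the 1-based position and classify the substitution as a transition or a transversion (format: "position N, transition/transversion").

Position 14 changes G→T. G is a purine and T is a pyrimidine, so this is a transversion.

position 14, transversion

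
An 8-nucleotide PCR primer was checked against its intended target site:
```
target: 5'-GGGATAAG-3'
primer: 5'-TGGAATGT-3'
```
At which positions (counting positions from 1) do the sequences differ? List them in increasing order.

Scanning 1-based: 1: G/T; 5: T/A; 6: A/T; 7: A/G; 8: G/T.

1, 5, 6, 7, 8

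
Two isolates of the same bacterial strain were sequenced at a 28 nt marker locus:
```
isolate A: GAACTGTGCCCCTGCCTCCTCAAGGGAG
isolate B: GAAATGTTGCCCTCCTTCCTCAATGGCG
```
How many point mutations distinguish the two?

7

Comparing position by position, 7 bases differ: 4 (C/A), 8 (G/T), 9 (C/G), 14 (G/C), 16 (C/T), 24 (G/T), 27 (A/C).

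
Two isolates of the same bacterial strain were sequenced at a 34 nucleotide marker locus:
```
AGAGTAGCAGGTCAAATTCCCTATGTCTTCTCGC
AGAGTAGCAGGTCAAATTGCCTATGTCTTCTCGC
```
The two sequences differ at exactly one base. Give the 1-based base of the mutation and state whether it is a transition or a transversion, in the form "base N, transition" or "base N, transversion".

base 19, transversion

The sequences differ only at base 19: C→G (pyrimidine→purine), a transversion.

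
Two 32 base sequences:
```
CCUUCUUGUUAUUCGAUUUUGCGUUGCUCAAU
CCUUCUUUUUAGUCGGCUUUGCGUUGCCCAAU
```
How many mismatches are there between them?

The sequences differ at sites 8, 12, 16, 17, 28 (1-based) — 5 in total.

5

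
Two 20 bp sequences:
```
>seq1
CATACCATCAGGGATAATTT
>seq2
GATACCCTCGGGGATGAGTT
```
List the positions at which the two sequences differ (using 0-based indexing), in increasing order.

0, 6, 9, 15, 17

Scanning 0-based: 0: C/G; 6: A/C; 9: A/G; 15: A/G; 17: T/G.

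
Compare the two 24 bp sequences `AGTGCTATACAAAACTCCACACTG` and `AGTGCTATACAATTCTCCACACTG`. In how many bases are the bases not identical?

2

Mismatches (1-based): base 13: A→T; base 14: A→T.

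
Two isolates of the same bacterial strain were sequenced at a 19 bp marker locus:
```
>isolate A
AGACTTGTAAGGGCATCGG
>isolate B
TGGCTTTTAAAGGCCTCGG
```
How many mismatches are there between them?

5

Comparing position by position, 5 positions differ: 1 (A/T), 3 (A/G), 7 (G/T), 11 (G/A), 15 (A/C).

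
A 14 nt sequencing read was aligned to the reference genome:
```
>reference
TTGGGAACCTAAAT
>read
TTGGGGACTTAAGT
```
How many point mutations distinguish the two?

Comparing position by position, 3 positions differ: 6 (A/G), 9 (C/T), 13 (A/G).

3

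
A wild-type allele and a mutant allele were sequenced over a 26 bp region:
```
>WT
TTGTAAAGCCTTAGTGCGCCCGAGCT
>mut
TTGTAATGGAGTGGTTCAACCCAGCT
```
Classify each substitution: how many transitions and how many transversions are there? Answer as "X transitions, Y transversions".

2 transitions, 7 transversions

Transitions (purine↔purine or pyrimidine↔pyrimidine): 13 A→G, 18 G→A.
Transversions (purine↔pyrimidine): 7 A→T, 9 C→G, 10 C→A, 11 T→G, 16 G→T, 19 C→A, 22 G→C.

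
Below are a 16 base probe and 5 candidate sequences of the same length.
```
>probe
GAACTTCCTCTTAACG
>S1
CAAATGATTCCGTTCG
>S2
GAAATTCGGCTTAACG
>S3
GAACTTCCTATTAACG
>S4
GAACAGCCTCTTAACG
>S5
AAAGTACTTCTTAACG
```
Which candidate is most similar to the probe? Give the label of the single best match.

S1 differs at 9 bases; S2 differs at 3 bases; S3 differs at 1 base; S4 differs at 2 bases; S5 differs at 4 bases. The closest is S3.

S3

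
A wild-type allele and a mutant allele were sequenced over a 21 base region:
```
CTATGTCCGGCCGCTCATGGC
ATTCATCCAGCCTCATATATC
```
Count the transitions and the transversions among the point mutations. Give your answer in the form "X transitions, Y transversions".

Transitions (purine↔purine or pyrimidine↔pyrimidine): 4 T→C, 5 G→A, 9 G→A, 16 C→T, 19 G→A.
Transversions (purine↔pyrimidine): 1 C→A, 3 A→T, 13 G→T, 15 T→A, 20 G→T.

5 transitions, 5 transversions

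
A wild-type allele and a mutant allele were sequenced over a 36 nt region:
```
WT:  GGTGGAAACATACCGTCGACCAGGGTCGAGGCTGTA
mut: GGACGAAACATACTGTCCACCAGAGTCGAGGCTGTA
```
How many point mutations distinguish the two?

Mismatches (1-based): site 3: T→A; site 4: G→C; site 14: C→T; site 18: G→C; site 24: G→A.

5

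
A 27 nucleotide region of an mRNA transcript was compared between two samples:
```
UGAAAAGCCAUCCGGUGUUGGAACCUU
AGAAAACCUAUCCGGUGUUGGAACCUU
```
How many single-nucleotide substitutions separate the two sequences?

Mismatches (1-based): position 1: U→A; position 7: G→C; position 9: C→U.

3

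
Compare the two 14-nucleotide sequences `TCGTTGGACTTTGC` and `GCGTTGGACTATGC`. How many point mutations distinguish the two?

2

The sequences differ at sites 1, 11 (1-based) — 2 in total.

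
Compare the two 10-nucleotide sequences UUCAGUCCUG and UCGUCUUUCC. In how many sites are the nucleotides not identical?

Comparing position by position, 8 sites differ: 2 (U/C), 3 (C/G), 4 (A/U), 5 (G/C), 7 (C/U), 8 (C/U), 9 (U/C), 10 (G/C).

8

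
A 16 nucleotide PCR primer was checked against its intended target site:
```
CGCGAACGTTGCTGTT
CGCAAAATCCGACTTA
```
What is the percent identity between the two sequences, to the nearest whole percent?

Mismatches at positions 4, 7, 8, 9, 10, 12, 13, 14, 16 (1-based): 9 of 16.
Identical positions: 7/16 = 43.75% → 44%.

44%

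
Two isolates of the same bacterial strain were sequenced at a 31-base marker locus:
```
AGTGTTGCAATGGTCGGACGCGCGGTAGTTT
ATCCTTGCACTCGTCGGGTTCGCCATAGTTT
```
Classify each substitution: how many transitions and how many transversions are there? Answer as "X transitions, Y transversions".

4 transitions, 6 transversions

Transitions (purine↔purine or pyrimidine↔pyrimidine): 3 T→C, 18 A→G, 19 C→T, 25 G→A.
Transversions (purine↔pyrimidine): 2 G→T, 4 G→C, 10 A→C, 12 G→C, 20 G→T, 24 G→C.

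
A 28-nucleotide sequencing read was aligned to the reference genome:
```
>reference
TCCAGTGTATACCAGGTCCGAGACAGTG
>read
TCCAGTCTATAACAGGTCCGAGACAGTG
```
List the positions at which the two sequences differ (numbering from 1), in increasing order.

7, 12

Scanning 1-based: 7: G/C; 12: C/A.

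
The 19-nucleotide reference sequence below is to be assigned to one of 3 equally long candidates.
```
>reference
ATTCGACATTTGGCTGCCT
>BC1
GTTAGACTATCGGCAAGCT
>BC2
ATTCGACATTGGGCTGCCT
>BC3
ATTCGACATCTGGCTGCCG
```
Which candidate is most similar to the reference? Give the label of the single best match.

BC2

BC1 differs at 8 bases; BC2 differs at 1 base; BC3 differs at 2 bases. The closest is BC2.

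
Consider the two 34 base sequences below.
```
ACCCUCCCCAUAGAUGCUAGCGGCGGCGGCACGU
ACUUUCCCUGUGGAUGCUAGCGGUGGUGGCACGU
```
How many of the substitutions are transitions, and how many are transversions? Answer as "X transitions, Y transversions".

Transitions (purine↔purine or pyrimidine↔pyrimidine): 3 C→U, 4 C→U, 9 C→U, 10 A→G, 12 A→G, 24 C→U, 27 C→U.
Transversions (purine↔pyrimidine): none.

7 transitions, 0 transversions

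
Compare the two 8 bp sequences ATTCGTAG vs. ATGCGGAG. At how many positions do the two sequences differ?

Comparing position by position, 2 positions differ: 3 (T/G), 6 (T/G).

2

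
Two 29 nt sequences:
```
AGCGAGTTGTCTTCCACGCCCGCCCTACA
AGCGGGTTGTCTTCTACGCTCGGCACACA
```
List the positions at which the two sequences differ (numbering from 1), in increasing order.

Differences at position 5 (A→G), position 15 (C→T), position 20 (C→T), position 23 (C→G), position 25 (C→A), position 26 (T→C).

5, 15, 20, 23, 25, 26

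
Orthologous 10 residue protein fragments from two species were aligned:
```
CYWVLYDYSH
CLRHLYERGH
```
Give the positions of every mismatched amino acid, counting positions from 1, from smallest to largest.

Differences at position 2 (Y→L), position 3 (W→R), position 4 (V→H), position 7 (D→E), position 8 (Y→R), position 9 (S→G).

2, 3, 4, 7, 8, 9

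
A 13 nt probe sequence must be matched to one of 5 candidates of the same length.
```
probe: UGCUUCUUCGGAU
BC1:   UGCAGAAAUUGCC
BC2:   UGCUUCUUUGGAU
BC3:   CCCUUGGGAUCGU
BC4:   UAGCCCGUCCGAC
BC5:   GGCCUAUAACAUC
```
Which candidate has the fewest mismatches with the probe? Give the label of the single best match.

BC2

Hamming distances to probe — BC1: 9; BC2: 1; BC3: 9; BC4: 7; BC5: 9.
Smallest is BC2 with 1 mismatch.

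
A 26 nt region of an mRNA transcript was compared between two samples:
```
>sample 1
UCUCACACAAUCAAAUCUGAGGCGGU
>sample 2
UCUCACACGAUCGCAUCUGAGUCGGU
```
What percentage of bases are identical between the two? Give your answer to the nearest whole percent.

4 positions differ (9, 13, 14, 22), so 22 of 26 match: 22/26 = 84.62%.

85%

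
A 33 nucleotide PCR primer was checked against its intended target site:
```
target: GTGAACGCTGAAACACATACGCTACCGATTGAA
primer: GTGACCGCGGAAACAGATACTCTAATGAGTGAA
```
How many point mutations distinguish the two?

7

The sequences differ at positions 5, 9, 16, 21, 25, 26, 29 (1-based) — 7 in total.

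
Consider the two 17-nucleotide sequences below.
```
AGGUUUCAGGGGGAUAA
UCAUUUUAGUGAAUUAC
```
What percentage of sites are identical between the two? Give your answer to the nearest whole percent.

9 positions differ (1, 2, 3, 7, 10, 12, 13, 14, 17), so 8 of 17 match: 8/17 = 47.06%.

47%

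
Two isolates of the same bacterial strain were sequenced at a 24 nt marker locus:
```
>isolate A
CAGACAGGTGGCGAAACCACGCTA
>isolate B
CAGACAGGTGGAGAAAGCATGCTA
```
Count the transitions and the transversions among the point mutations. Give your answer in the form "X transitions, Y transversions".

1 transition, 2 transversions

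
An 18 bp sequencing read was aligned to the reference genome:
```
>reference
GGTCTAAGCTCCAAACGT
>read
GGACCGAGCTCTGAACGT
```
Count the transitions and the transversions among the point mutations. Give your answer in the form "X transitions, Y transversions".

4 transitions, 1 transversion

Transitions (purine↔purine or pyrimidine↔pyrimidine): 5 T→C, 6 A→G, 12 C→T, 13 A→G.
Transversions (purine↔pyrimidine): 3 T→A.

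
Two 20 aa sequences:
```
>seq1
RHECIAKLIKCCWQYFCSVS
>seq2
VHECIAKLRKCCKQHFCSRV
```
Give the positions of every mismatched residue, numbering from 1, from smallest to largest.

Differences at position 1 (R→V), position 9 (I→R), position 13 (W→K), position 15 (Y→H), position 19 (V→R), position 20 (S→V).

1, 9, 13, 15, 19, 20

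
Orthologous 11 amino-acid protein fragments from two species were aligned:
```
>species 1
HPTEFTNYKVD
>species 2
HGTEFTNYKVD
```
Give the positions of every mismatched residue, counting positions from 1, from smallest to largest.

2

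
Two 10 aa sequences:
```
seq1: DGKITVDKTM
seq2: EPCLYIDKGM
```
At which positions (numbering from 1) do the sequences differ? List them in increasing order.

Scanning 1-based: 1: D/E; 2: G/P; 3: K/C; 4: I/L; 5: T/Y; 6: V/I; 9: T/G.

1, 2, 3, 4, 5, 6, 9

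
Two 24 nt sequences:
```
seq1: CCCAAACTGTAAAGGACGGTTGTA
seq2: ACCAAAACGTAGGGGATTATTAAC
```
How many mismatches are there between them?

The sequences differ at positions 1, 7, 8, 12, 13, 17, 18, 19, 22, 23, 24 (1-based) — 11 in total.

11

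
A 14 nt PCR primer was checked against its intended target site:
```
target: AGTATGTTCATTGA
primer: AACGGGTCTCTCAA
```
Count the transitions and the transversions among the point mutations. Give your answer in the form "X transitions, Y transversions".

7 transitions, 2 transversions

Mismatches (1-based):
base 2: G→A (purine→purine, transition)
base 3: T→C (pyrimidine→pyrimidine, transition)
base 4: A→G (purine→purine, transition)
base 5: T→G (pyrimidine→purine, transversion)
base 8: T→C (pyrimidine→pyrimidine, transition)
base 9: C→T (pyrimidine→pyrimidine, transition)
base 10: A→C (purine→pyrimidine, transversion)
base 12: T→C (pyrimidine→pyrimidine, transition)
base 13: G→A (purine→purine, transition)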